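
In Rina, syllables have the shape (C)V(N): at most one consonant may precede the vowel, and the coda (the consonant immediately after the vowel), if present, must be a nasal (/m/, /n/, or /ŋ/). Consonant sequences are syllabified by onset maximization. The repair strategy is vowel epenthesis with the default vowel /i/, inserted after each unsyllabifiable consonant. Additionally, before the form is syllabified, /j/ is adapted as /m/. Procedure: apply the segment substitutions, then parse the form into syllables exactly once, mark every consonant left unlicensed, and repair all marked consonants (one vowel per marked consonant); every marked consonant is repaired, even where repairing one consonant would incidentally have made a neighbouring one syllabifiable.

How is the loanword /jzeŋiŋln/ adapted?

Substitution: /j/ → /m/, giving /mzeŋiŋln/.
Under (C)V(N), the unsyllabifiable consonants are /m/, /l/, /n/ (only a nasal (/m/, /n/, or /ŋ/) is licensed in coda position; onsets are limited to one consonant).
Epenthesis after each stranded consonant: /m/ → /mi/, /l/ → /li/, /n/ → /ni/.

mizeŋiŋlini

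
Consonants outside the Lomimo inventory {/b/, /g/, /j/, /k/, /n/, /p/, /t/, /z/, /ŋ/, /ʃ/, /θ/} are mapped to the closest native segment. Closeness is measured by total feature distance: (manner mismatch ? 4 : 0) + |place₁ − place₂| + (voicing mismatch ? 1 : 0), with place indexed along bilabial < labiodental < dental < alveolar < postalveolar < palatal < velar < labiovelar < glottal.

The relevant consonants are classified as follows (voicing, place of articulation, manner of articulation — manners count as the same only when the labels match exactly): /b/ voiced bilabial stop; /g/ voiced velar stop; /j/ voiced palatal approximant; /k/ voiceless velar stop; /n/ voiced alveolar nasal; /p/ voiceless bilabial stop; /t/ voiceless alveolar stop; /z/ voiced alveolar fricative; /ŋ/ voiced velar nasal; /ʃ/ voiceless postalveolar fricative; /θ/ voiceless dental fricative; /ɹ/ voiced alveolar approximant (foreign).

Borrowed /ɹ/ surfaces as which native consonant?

j

/j/ is closest: same manner (approximant), place distance 2 (alveolar→palatal), same voicing; total 2. Next closest is /n/ at distance 4.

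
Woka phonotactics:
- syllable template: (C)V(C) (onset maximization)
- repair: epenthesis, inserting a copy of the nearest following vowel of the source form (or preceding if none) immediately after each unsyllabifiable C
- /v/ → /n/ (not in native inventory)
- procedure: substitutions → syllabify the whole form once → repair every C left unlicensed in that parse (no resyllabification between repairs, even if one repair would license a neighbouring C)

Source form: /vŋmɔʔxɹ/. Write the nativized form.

Substitution: /v/ → /n/, giving /nŋmɔʔxɹ/.
The consonants /n/, /ŋ/, /x/, /ɹ/ cannot be parsed into a legal (C)V(C) syllable (at most one coda consonant is licensed; onsets are limited to one consonant).
Epenthesis after each stranded consonant: /n/ → /nɔ/, /ŋ/ → /ŋɔ/, /x/ → /xɔ/, /ɹ/ → /ɹɔ/.

nɔŋɔmɔʔxɔɹɔ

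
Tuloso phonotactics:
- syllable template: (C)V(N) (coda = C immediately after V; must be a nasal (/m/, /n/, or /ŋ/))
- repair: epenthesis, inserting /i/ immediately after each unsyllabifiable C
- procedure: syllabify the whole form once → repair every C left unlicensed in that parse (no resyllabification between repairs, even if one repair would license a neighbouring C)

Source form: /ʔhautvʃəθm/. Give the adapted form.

ʔihautiviʃəθimi

Under (C)V(N), the unsyllabifiable consonants are /ʔ/, /t/, /v/, /θ/, /m/ (only a nasal (/m/, /n/, or /ŋ/) is licensed in coda position; onsets are limited to one consonant).
Each unlicensed consonant becomes the onset of a new syllable: /ʔ/ → /ʔi/, /t/ → /ti/, /v/ → /vi/, /θ/ → /θi/, /m/ → /mi/.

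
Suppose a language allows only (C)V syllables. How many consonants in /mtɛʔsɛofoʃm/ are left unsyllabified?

The consonants /m/, /ʔ/, /ʃ/, /m/ cannot be parsed into a legal (C)V syllable (no codas are permitted; onsets are limited to one consonant).

4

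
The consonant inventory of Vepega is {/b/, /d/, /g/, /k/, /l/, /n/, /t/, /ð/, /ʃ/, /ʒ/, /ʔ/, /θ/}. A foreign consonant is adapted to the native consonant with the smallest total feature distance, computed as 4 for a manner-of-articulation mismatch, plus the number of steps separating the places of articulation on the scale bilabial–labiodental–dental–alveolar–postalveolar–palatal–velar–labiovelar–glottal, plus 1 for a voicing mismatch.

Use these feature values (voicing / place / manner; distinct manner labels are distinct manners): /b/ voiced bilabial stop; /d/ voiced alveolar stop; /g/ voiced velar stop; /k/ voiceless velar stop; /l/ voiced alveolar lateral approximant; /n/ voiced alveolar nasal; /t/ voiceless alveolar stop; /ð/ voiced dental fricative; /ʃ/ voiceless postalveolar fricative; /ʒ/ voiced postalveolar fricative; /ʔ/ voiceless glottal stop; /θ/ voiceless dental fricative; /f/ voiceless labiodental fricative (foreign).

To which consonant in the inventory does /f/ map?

/θ/ is closest: same manner (fricative), place distance 1 (labiodental→dental), same voicing; total 1. Next closest is /ð/ at distance 2.

θ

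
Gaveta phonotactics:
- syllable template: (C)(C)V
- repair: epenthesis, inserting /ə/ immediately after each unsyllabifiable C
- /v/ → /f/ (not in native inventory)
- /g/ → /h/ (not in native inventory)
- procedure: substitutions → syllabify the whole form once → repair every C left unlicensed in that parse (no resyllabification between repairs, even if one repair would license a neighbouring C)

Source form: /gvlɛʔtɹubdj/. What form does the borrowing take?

həflɛʔətɹubədəjə

Substitution: /g/ → /h/, /v/ → /f/, giving /hflɛʔtɹubdj/.
Under (C)(C)V, the unsyllabifiable consonants are /h/, /ʔ/, /b/, /d/, /j/ (no codas are permitted; onsets may contain at most 2 consonants).
Epenthesis after each stranded consonant: /h/ → /hə/, /ʔ/ → /ʔə/, /b/ → /bə/, /d/ → /də/, /j/ → /jə/.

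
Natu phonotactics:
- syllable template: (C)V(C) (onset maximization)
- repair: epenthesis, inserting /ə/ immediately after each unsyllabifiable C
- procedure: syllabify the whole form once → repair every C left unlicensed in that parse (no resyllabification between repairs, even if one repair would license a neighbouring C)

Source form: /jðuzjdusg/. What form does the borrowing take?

jəðuzjədusgə

Syllabifying with onset maximization leaves /j/, /j/, /g/ stranded (at most one coda consonant is licensed; onsets are limited to one consonant).
Inserting the epenthetic vowel yields /j/ → /jə/, /j/ → /jə/, /g/ → /gə/.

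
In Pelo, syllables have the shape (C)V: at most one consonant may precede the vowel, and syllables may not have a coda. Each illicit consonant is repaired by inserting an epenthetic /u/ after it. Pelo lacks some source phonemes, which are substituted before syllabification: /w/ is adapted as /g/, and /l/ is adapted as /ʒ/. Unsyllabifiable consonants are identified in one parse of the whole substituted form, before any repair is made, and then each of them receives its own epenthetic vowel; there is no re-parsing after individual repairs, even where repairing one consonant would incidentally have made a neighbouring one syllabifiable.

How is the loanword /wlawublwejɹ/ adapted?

Substitution: /w/ → /g/, /l/ → /ʒ/, giving /gʒagubʒgejɹ/.
Under (C)V, the unsyllabifiable consonants are /g/, /b/, /ʒ/, /j/, /ɹ/ (no codas are permitted; onsets are limited to one consonant).
Each unlicensed consonant becomes the onset of a new syllable: /g/ → /gu/, /b/ → /bu/, /ʒ/ → /ʒu/, /j/ → /ju/, /ɹ/ → /ɹu/.

guʒagubuʒugejuɹu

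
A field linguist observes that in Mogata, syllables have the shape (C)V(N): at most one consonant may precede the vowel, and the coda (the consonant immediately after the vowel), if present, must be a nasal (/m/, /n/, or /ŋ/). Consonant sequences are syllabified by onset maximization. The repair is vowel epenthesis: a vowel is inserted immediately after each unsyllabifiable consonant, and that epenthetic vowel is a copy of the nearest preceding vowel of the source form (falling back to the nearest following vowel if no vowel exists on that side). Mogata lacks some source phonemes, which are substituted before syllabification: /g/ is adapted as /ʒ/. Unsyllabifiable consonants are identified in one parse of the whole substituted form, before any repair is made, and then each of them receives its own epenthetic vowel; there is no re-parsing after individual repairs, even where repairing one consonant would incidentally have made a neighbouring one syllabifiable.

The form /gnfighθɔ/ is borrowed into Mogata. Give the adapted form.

ʒinifiʒihiθɔ

Substitution: /g/ → /ʒ/, giving /ʒnfiʒhθɔ/.
Under (C)V(N), the unsyllabifiable consonants are /ʒ/, /n/, /ʒ/, /h/ (only a nasal (/m/, /n/, or /ŋ/) is licensed in coda position; onsets are limited to one consonant).
Epenthesis after each stranded consonant: /ʒ/ → /ʒi/, /n/ → /ni/, /ʒ/ → /ʒi/, /h/ → /hi/.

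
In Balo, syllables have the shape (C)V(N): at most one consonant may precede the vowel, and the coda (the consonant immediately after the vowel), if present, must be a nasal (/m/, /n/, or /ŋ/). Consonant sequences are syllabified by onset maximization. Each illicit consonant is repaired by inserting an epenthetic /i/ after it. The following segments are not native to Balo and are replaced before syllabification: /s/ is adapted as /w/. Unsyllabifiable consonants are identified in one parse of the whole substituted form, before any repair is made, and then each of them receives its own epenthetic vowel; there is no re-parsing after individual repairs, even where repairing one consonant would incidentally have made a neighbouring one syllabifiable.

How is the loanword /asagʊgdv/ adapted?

awagʊgidivi

Substitution: /s/ → /w/, giving /awagʊgdv/.
Under (C)V(N), the unsyllabifiable consonants are /g/, /d/, /v/ (only a nasal (/m/, /n/, or /ŋ/) is licensed in coda position; onsets are limited to one consonant).
Epenthesis after each stranded consonant: /g/ → /gi/, /d/ → /di/, /v/ → /vi/.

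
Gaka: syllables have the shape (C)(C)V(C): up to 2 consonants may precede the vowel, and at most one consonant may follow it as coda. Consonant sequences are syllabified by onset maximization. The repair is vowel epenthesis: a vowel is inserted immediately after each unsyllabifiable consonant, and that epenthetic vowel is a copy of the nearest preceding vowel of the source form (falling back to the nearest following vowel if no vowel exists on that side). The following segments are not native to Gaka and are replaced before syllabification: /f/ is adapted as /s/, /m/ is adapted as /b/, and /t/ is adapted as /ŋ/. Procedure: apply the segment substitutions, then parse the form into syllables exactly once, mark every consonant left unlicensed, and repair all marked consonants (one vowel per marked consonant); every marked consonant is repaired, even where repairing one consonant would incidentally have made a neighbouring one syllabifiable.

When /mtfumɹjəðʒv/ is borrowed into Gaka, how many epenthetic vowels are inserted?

3

After substitution the input is /bŋsubɹjəðʒv/.
The unsyllabifiable consonants are /b/, /ʒ/, /v/; each receives one epenthetic vowel.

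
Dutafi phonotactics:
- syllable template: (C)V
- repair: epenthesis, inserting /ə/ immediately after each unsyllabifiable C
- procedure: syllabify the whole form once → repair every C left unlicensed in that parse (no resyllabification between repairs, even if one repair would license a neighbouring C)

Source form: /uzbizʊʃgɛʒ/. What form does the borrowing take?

Syllabifying with onset maximization leaves /z/, /ʃ/, /ʒ/ stranded (no codas are permitted; onsets are limited to one consonant).
Inserting the epenthetic vowel yields /z/ → /zə/, /ʃ/ → /ʃə/, /ʒ/ → /ʒə/.

uzəbizʊʃəgɛʒə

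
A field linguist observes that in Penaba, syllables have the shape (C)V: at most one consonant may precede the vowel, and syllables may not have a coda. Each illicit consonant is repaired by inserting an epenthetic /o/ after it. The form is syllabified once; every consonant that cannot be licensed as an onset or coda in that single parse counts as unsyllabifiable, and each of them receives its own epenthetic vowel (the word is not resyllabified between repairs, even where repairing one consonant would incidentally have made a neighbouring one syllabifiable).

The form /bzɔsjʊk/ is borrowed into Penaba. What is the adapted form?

Syllabifying with onset maximization leaves /b/, /s/, /k/ stranded (no codas are permitted; onsets are limited to one consonant).
Each unlicensed consonant becomes the onset of a new syllable: /b/ → /bo/, /s/ → /so/, /k/ → /ko/.

bozɔsojʊko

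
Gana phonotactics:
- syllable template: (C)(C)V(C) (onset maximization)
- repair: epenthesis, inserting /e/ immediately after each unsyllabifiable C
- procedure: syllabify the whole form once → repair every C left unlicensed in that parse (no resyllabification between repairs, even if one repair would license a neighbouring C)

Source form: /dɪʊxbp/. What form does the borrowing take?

dɪʊxbepe

The consonants /b/, /p/ cannot be parsed into a legal (C)(C)V(C) syllable (at most one coda consonant is licensed; onsets may contain at most 2 consonants).
Each unlicensed consonant becomes the onset of a new syllable: /b/ → /be/, /p/ → /pe/.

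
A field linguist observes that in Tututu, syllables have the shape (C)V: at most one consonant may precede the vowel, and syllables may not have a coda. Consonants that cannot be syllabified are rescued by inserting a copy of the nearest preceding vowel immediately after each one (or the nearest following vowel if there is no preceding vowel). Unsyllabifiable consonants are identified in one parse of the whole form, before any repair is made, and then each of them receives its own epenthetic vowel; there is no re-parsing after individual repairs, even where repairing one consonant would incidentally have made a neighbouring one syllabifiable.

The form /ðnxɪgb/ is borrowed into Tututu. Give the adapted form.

ðɪnɪxɪgɪbɪ

Under (C)V, the unsyllabifiable consonants are /ð/, /n/, /g/, /b/ (no codas are permitted; onsets are limited to one consonant).
Epenthesis after each stranded consonant: /ð/ → /ðɪ/, /n/ → /nɪ/, /g/ → /gɪ/, /b/ → /bɪ/.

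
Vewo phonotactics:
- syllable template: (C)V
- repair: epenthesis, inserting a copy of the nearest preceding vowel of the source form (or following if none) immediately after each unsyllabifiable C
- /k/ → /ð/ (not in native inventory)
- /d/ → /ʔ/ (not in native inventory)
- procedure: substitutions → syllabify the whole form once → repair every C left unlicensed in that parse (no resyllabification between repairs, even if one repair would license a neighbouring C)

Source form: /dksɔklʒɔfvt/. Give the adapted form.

ʔɔðɔsɔðɔlɔʒɔfɔvɔtɔ

Substitution: /d/ → /ʔ/, /k/ → /ð/, giving /ʔðsɔðlʒɔfvt/.
Under (C)V, the unsyllabifiable consonants are /ʔ/, /ð/, /ð/, /l/, /f/, /v/, /t/ (no codas are permitted; onsets are limited to one consonant).
Inserting the epenthetic vowel yields /ʔ/ → /ʔɔ/, /ð/ → /ðɔ/, /ð/ → /ðɔ/, /l/ → /lɔ/, /f/ → /fɔ/, /v/ → /vɔ/, /t/ → /tɔ/.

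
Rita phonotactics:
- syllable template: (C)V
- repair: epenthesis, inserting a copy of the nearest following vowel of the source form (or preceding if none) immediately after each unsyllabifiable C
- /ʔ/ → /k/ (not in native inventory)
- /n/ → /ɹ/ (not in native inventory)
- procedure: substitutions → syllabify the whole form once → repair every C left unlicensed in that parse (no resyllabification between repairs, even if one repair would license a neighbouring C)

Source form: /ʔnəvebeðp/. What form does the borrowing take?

kəɹəvebeðepe

Substitution: /ʔ/ → /k/, /n/ → /ɹ/, giving /kɹəvebeðp/.
Under (C)V, the unsyllabifiable consonants are /k/, /ð/, /p/ (no codas are permitted; onsets are limited to one consonant).
Epenthesis after each stranded consonant: /k/ → /kə/, /ð/ → /ðe/, /p/ → /pe/.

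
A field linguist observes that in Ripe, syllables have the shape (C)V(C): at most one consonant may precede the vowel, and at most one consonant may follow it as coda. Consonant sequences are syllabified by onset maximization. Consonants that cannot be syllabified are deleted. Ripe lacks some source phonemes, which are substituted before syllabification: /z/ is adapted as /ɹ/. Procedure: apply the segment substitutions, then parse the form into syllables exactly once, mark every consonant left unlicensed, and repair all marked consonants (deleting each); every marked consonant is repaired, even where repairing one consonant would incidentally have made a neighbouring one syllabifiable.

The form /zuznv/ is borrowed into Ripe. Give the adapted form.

Substitution: /z/ → /ɹ/, giving /ɹuɹnv/.
Under (C)V(C), the unsyllabifiable consonants are /n/, /v/ (at most one coda consonant is licensed; onsets are limited to one consonant).
Deleting the stranded consonants removes /n/, /v/.

ɹuɹ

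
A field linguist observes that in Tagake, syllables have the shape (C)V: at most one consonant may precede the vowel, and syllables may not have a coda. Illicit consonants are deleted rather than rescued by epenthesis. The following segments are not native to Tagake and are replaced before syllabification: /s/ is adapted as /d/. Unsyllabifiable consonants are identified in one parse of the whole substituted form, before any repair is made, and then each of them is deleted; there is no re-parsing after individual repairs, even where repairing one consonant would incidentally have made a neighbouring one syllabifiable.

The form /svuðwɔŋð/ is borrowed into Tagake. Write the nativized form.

Substitution: /s/ → /d/, giving /dvuðwɔŋð/.
Syllabifying with onset maximization leaves /d/, /ð/, /ŋ/, /ð/ stranded (no codas are permitted; onsets are limited to one consonant).
Deleting the stranded consonants removes /d/, /ð/, /ŋ/, /ð/.

vuwɔ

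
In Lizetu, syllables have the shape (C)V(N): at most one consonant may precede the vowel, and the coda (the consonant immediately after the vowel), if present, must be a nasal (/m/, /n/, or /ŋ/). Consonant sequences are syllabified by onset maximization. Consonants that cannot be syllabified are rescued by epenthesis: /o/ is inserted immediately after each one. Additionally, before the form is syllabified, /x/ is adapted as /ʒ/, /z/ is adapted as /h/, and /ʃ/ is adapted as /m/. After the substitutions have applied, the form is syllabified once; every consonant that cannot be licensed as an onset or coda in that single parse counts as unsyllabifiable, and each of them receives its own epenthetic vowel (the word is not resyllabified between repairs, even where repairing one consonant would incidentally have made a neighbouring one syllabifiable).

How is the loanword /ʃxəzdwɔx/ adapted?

moʒəhodowɔʒo

Substitution: /ʃ/ → /m/, /x/ → /ʒ/, /z/ → /h/, giving /mʒəhdwɔʒ/.
The consonants /m/, /h/, /d/, /ʒ/ cannot be parsed into a legal (C)V(N) syllable (only a nasal (/m/, /n/, or /ŋ/) is licensed in coda position; onsets are limited to one consonant).
Inserting the epenthetic vowel yields /m/ → /mo/, /h/ → /ho/, /d/ → /do/, /ʒ/ → /ʒo/.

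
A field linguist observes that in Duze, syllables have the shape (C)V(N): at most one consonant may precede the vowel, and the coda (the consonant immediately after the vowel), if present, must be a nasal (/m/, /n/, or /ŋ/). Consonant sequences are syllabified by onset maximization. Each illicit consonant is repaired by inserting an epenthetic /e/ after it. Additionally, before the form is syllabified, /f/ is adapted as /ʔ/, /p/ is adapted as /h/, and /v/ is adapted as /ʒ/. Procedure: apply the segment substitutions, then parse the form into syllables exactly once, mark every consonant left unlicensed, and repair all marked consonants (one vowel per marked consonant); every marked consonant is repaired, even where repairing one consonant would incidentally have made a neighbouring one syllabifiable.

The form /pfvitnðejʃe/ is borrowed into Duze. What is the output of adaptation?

heʔeʒiteneðejeʃe

Substitution: /p/ → /h/, /f/ → /ʔ/, /v/ → /ʒ/, giving /hʔʒitnðejʃe/.
The consonants /h/, /ʔ/, /t/, /n/, /j/ cannot be parsed into a legal (C)V(N) syllable (only a nasal (/m/, /n/, or /ŋ/) is licensed in coda position; onsets are limited to one consonant).
Epenthesis after each stranded consonant: /h/ → /he/, /ʔ/ → /ʔe/, /t/ → /te/, /n/ → /ne/, /j/ → /je/.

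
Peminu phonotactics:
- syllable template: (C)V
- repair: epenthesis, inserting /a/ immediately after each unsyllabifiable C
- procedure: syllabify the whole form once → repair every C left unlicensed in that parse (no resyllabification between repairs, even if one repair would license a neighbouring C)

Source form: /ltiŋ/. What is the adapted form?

latiŋa

Under (C)V, the unsyllabifiable consonants are /l/, /ŋ/ (no codas are permitted; onsets are limited to one consonant).
Epenthesis after each stranded consonant: /l/ → /la/, /ŋ/ → /ŋa/.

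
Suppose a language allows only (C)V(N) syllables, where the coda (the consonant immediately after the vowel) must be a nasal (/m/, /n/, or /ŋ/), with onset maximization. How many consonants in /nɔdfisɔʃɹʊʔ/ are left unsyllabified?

3

Syllabifying with onset maximization leaves /d/, /ʃ/, /ʔ/ stranded (only a nasal (/m/, /n/, or /ŋ/) is licensed in coda position; onsets are limited to one consonant).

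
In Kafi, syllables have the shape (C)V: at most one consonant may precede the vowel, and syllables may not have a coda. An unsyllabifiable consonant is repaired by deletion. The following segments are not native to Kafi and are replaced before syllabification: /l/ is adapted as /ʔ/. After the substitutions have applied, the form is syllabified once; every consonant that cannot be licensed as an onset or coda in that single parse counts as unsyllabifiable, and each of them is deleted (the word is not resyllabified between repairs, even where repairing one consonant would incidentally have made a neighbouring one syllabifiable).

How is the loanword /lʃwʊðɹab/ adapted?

wʊɹa

Substitution: /l/ → /ʔ/, giving /ʔʃwʊðɹab/.
Syllabifying with onset maximization leaves /ʔ/, /ʃ/, /ð/, /b/ stranded (no codas are permitted; onsets are limited to one consonant).
Each unlicensed consonant is deleted: /ʔ/, /ʃ/, /ð/, /b/.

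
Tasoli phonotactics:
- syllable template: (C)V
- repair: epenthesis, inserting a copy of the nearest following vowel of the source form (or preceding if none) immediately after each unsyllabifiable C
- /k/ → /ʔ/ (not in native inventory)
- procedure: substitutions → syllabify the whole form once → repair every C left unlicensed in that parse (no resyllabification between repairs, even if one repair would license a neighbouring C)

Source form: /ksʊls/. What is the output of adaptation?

ʔʊsʊlʊsʊ

Substitution: /k/ → /ʔ/, giving /ʔsʊls/.
The consonants /ʔ/, /l/, /s/ cannot be parsed into a legal (C)V syllable (no codas are permitted; onsets are limited to one consonant).
Inserting the epenthetic vowel yields /ʔ/ → /ʔʊ/, /l/ → /lʊ/, /s/ → /sʊ/.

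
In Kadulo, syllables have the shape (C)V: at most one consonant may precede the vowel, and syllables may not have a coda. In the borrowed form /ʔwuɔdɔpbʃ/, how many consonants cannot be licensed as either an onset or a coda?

The consonants /ʔ/, /p/, /b/, /ʃ/ cannot be parsed into a legal (C)V syllable (no codas are permitted; onsets are limited to one consonant).

4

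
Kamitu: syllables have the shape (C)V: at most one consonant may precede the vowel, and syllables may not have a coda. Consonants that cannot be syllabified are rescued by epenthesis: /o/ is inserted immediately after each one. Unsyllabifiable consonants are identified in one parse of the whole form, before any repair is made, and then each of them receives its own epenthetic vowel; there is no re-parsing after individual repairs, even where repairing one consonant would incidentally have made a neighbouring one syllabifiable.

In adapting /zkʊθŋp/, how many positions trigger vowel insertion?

The unsyllabifiable consonants are /z/, /θ/, /ŋ/, /p/; each receives one epenthetic vowel.

4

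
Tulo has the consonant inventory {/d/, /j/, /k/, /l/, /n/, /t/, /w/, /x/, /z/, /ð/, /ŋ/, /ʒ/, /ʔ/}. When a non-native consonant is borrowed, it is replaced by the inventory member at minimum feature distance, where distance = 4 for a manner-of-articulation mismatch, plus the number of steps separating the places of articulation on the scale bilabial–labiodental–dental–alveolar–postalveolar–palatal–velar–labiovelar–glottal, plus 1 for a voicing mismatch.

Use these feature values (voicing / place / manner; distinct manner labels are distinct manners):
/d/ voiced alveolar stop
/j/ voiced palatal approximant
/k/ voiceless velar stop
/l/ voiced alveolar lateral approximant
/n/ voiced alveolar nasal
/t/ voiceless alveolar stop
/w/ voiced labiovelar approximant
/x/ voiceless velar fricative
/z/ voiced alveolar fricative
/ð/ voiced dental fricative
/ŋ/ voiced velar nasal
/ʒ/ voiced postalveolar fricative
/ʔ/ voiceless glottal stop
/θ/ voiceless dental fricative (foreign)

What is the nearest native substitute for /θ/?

/ð/ is closest: same manner (fricative), place distance 0 (dental→dental), voicing differs (+1); total 1. Next closest is /z/ at distance 2.

ð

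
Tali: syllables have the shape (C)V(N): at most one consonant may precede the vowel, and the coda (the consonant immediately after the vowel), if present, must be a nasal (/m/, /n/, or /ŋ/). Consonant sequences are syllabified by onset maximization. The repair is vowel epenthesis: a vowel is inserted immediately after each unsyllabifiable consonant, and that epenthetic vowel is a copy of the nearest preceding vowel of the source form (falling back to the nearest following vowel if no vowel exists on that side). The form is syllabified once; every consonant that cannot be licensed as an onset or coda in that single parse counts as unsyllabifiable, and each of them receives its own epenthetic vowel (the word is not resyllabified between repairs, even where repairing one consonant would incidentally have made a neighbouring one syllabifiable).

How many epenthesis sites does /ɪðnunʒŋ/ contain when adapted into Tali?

The unsyllabifiable consonants are /ð/, /ʒ/, /ŋ/; each receives one epenthetic vowel.

3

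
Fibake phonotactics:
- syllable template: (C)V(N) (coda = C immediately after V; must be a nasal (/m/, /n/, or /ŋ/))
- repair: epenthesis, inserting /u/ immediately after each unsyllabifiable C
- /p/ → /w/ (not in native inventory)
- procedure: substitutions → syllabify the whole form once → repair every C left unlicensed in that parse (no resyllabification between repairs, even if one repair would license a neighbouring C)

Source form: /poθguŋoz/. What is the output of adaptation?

woθuguŋozu

Substitution: /p/ → /w/, giving /woθguŋoz/.
Syllabifying with onset maximization leaves /θ/, /z/ stranded (only a nasal (/m/, /n/, or /ŋ/) is licensed in coda position; onsets are limited to one consonant).
Inserting the epenthetic vowel yields /θ/ → /θu/, /z/ → /zu/.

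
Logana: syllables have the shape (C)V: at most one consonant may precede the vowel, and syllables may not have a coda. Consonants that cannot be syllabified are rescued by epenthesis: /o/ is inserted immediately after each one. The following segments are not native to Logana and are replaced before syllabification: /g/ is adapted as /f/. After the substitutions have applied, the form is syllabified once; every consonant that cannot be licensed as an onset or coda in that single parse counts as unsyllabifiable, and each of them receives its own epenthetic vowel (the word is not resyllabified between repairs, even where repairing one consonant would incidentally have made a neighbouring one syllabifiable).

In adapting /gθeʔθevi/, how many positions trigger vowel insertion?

After substitution the input is /fθeʔθevi/.
The unsyllabifiable consonants are /f/, /ʔ/; each receives one epenthetic vowel.

2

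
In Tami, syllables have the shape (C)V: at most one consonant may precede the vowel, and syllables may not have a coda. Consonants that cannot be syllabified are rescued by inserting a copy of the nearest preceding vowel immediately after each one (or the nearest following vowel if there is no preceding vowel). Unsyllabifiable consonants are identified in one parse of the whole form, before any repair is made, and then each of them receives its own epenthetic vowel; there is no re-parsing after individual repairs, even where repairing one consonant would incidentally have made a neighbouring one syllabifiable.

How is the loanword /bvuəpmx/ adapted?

buvuəpəməxə

The consonants /b/, /p/, /m/, /x/ cannot be parsed into a legal (C)V syllable (no codas are permitted; onsets are limited to one consonant).
Each unlicensed consonant becomes the onset of a new syllable: /b/ → /bu/, /p/ → /pə/, /m/ → /mə/, /x/ → /xə/.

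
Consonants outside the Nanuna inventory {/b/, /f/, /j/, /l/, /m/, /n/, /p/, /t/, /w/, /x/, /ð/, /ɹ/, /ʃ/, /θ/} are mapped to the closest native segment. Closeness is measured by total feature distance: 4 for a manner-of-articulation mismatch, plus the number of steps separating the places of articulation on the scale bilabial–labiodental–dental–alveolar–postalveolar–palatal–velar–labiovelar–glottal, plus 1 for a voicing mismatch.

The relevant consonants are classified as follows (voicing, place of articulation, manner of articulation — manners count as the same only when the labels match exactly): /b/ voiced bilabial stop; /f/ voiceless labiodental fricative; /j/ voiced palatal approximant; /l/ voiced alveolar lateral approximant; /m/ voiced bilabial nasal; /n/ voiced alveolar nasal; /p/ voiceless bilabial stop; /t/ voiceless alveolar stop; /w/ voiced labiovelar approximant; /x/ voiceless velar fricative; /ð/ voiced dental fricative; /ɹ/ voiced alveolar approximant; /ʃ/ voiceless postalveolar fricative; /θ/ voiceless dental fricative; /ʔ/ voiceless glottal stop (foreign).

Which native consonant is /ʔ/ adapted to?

/t/ is closest: same manner (stop), place distance 5 (glottal→alveolar), same voicing; total 5. Next closest is /w/ at distance 6.

t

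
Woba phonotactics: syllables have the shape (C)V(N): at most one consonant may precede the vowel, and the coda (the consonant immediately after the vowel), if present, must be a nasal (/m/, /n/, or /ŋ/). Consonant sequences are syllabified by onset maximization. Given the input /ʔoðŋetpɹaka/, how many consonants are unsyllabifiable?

3

The consonants /ð/, /t/, /p/ cannot be parsed into a legal (C)V(N) syllable (only a nasal (/m/, /n/, or /ŋ/) is licensed in coda position; onsets are limited to one consonant).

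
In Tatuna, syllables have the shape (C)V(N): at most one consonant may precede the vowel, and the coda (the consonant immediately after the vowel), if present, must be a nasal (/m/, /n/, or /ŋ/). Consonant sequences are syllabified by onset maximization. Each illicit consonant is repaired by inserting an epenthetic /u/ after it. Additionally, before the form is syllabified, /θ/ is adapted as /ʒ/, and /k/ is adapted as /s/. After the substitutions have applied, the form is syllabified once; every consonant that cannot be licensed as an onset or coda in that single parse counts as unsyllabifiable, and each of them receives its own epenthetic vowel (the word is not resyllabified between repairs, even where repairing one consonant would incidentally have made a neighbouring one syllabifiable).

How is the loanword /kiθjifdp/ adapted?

siʒujifudupu

Substitution: /k/ → /s/, /θ/ → /ʒ/, giving /siʒjifdp/.
Under (C)V(N), the unsyllabifiable consonants are /ʒ/, /f/, /d/, /p/ (only a nasal (/m/, /n/, or /ŋ/) is licensed in coda position; onsets are limited to one consonant).
Epenthesis after each stranded consonant: /ʒ/ → /ʒu/, /f/ → /fu/, /d/ → /du/, /p/ → /pu/.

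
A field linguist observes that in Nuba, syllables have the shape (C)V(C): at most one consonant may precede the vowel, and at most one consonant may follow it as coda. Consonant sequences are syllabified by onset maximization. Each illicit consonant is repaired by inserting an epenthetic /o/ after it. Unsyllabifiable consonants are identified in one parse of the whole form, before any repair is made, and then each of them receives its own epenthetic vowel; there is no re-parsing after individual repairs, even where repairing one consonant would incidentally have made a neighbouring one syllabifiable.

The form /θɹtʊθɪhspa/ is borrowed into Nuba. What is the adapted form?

The consonants /θ/, /ɹ/, /s/ cannot be parsed into a legal (C)V(C) syllable (at most one coda consonant is licensed; onsets are limited to one consonant).
Epenthesis after each stranded consonant: /θ/ → /θo/, /ɹ/ → /ɹo/, /s/ → /so/.

θoɹotʊθɪhsopa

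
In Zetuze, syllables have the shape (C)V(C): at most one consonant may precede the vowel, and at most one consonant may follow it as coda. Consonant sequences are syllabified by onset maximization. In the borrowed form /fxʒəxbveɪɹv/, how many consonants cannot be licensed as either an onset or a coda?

The consonants /f/, /x/, /b/, /v/ cannot be parsed into a legal (C)V(C) syllable (at most one coda consonant is licensed; onsets are limited to one consonant).

4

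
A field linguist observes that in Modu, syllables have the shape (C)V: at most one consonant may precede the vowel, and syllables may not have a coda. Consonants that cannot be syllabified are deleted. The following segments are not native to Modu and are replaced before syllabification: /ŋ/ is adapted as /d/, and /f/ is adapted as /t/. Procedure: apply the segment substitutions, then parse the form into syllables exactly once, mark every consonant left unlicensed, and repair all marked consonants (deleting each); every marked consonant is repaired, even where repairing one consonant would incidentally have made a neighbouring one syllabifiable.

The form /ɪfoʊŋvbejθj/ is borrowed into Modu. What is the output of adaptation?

Substitution: /f/ → /t/, /ŋ/ → /d/, giving /ɪtoʊdvbejθj/.
The consonants /d/, /v/, /j/, /θ/, /j/ cannot be parsed into a legal (C)V syllable (no codas are permitted; onsets are limited to one consonant).
Deletion applies to /d/, /v/, /j/, /θ/, /j/.

ɪtoʊbe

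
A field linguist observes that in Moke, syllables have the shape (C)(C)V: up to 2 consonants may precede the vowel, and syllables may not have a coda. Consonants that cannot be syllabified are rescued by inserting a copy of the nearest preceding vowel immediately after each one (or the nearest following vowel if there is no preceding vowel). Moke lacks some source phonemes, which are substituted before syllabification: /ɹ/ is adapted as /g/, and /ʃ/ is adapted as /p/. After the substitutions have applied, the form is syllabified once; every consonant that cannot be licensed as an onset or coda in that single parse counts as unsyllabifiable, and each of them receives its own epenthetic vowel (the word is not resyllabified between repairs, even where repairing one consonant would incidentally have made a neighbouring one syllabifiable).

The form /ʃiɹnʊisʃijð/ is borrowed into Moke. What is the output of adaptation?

Substitution: /ʃ/ → /p/, /ɹ/ → /g/, giving /pignʊispijð/.
Under (C)(C)V, the unsyllabifiable consonants are /j/, /ð/ (no codas are permitted; onsets may contain at most 2 consonants).
Inserting the epenthetic vowel yields /j/ → /ji/, /ð/ → /ði/.

pignʊispijiði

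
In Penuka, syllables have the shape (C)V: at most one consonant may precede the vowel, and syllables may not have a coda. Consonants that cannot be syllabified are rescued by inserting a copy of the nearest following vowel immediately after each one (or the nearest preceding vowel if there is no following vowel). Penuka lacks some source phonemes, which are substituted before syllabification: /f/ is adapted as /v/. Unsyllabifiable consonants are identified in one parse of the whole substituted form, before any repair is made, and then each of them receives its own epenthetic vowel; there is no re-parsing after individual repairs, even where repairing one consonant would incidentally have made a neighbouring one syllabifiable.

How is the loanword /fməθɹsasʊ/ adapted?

vəməθaɹasasʊ

Substitution: /f/ → /v/, giving /vməθɹsasʊ/.
Under (C)V, the unsyllabifiable consonants are /v/, /θ/, /ɹ/ (no codas are permitted; onsets are limited to one consonant).
Inserting the epenthetic vowel yields /v/ → /və/, /θ/ → /θa/, /ɹ/ → /ɹa/.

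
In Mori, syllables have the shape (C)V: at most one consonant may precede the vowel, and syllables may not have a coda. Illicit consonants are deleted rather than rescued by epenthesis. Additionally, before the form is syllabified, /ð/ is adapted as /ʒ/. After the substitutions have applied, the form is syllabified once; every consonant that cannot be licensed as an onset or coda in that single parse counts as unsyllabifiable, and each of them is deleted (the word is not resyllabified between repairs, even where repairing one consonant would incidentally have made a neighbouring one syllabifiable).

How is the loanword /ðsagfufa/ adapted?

Substitution: /ð/ → /ʒ/, giving /ʒsagfufa/.
The consonants /ʒ/, /g/ cannot be parsed into a legal (C)V syllable (no codas are permitted; onsets are limited to one consonant).
Deleting the stranded consonants removes /ʒ/, /g/.

safufa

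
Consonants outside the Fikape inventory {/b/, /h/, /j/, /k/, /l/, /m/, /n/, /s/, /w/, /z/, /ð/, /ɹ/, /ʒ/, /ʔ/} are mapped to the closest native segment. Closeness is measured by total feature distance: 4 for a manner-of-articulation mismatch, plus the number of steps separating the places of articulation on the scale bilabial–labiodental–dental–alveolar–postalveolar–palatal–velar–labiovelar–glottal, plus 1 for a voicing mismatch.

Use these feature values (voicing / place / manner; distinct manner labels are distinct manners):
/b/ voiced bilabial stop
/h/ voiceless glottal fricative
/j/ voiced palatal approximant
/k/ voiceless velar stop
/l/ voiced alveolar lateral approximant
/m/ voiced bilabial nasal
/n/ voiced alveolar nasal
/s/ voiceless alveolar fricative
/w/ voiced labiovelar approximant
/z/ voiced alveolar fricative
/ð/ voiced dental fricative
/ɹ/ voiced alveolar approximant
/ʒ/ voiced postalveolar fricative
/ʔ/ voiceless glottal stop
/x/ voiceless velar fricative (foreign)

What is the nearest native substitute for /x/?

h

/h/ is closest: same manner (fricative), place distance 2 (velar→glottal), same voicing; total 2. Next closest is /s/ at distance 3.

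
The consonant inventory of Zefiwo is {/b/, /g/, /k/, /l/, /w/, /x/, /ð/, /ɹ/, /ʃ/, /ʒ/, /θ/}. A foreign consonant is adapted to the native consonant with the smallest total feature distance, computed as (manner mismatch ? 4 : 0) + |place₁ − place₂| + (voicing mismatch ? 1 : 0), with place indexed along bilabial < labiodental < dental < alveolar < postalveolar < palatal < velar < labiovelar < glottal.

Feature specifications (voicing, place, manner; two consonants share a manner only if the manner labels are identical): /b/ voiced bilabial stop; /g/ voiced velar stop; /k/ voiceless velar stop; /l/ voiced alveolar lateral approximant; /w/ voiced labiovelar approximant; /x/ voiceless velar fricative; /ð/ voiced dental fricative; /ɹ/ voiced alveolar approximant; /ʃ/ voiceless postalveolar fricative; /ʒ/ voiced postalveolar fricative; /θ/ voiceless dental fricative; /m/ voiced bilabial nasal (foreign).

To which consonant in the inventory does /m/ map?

b

/b/ is closest: manner differs (nasal→stop, +4), place distance 0 (bilabial→bilabial), same voicing; total 4. Next closest is /ð/ at distance 6.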